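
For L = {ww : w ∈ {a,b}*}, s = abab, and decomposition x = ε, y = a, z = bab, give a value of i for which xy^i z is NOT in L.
i = 0

xy⁰z = ε · ε · bab = bab; bab has odd length 3, so it cannot be written as ww and is not in L.
(Other choices also work, e.g. i = 2, 3; only i = 1 is guaranteed to stay in L since xy¹z = s.)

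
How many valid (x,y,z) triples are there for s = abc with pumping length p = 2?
3

For s = 'abc' with pumping length p = 2:

Constraints: |xy| ≤ 2, |y| > 0

Valid decompositions (|xy| ≤ p, |y| ≥ 1):
  • x='', y='a', z='bc'
  • x='a', y='b', z='c'
  • x='', y='ab', z='c'

Total count: 3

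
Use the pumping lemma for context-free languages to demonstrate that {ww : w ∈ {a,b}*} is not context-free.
Assume for contradiction that L is context-free, and let p ≥ 1 be the pumping length given by the pumping lemma for CFLs.
Choose s = a^p b^p a^p b^p. Then s ∈ L (take w = a^p b^p) and |s| = 4p ≥ p.
By the CFL pumping lemma, s = uvxyz for some u, v, x, y, z with |vxy| ≤ p, |vy| ≥ 1, and uv^i xy^i z ∈ L for every i ≥ 0.

Write s as four blocks A₁ B₁ A₂ B₂ with A₁ = A₂ = a^p and B₁ = B₂ = b^p. Since |vxy| ≤ p, the window vxy lies inside at most two adjacent blocks. Take i = 0 and let t = uxz, so |t| = 4p − |vy| with 1 ≤ |vy| ≤ p. If |t| is odd, t ∉ L immediately, so assume |vy| is even (hence |vy| ≥ 2) and |t|/2 = 2p − |vy|/2, which satisfies p ≤ |t|/2 ≤ 2p − 1.

Case 1 (vxy inside A₁B₁): t = a^(p−j) b^(p−l) a^p b^p with j + l = |vy|. The second half of t has length < 2p, so it is a suffix of the trailing a^p b^p and ends in b; the first half is a^(p−j) b^(p−l) a^((j+l)/2), which ends in a because (j+l)/2 ≥ 1. The halves differ, so t ∉ L.

Case 2 (vxy inside B₁A₂, straddling the middle): t = a^p b^(p−j) a^(p−l) b^p with j + l = |vy|. If t = ww, then w is a prefix of t of length ≥ p, so w begins with a^p; and w is a suffix of t of length ≥ p, so w ends with b^p. That forces |w| ≥ 2p, contradicting |w| = |t|/2 ≤ 2p − 1. So t ∉ L.

Case 3 (vxy inside A₂B₂): t = a^p b^p a^(p−j) b^(p−l) with j + l = |vy|. The first half of t is a prefix of a^p b^p, so it begins with a; the second half is b^((j+l)/2) a^(p−j) b^(p−l), which begins with b. The halves differ, so t ∉ L.

In every case uv⁰xy⁰z = uxz ∉ L.

This contradicts the CFL pumping lemma, which requires uv^i xy^i z ∈ L for all i ≥ 0.
Hence L = {ww : w ∈ {a,b}*} is not context-free. ∎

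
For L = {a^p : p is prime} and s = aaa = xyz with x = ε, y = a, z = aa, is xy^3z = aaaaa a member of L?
Yes

xy³z = ε · aaa · aa = aaaaa.
aaaaa has length 5, which is prime, so it is in L.
(A single pumped string landing in L is not a contradiction by itself; a non-regularity proof needs some i for which xy^i z ∉ L, for every admissible decomposition.)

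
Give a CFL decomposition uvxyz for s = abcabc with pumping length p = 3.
u='ab', v='c', x='a', y='b', z='c'

For s = abcabc with pumping length p = 3:

One valid decomposition:
- u = 'ab'
- v = 'c'
- x = 'a'
- y = 'b'
- z = 'c'

Verification:
- uvxyz = 'ab' + 'c' + 'a' + 'b' + 'c' = abcabc ✓
- |vxy| = |'cab'| = 3 ≤ 3 ✓
- |vy| = |'cb'| = 2 > 0 ✓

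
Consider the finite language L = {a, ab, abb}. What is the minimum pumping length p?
p = 4

For a finite language L, the pumping lemma holds vacuously if p > max|s| for s ∈ L.

The longest string in L = {a, ab, abb} has length 3.
If p = 4, then no string s ∈ L has |s| ≥ p, so the condition is vacuously true.

The minimum pumping length is p = 4.

Why no smaller p works: for any p ≤ 3, the longest string s ∈ L has |s| = 3 ≥ p, so it would
have to be pumpable; but pumping up (i = 2, 3, ...) produces ever longer strings, which cannot all lie in the
finite language L. So the pumping property fails for every p ≤ 3.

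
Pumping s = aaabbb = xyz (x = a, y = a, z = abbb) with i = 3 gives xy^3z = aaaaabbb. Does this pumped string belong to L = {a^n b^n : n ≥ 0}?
No

xy³z = a · aaa · abbb = aaaaabbb.
aaaaabbb has 5 a's and 3 b's; 5 ≠ 3, so it is not in L.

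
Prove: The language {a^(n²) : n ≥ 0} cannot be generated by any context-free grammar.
Assume for contradiction that L is context-free, and let p ≥ 1 be the pumping length given by the pumping lemma for CFLs.
Choose s = a^(p²). Then s ∈ L and |s| = p² ≥ p.
By the CFL pumping lemma, s = uvxyz for some u, v, x, y, z with |vxy| ≤ p, |vy| ≥ 1, and uv^i xy^i z ∈ L for every i ≥ 0.
All symbols are a's, so only lengths matter: let k = |vy|, with 1 ≤ k ≤ |vxy| ≤ p.

Take i = 2: |uv²xy²z| = p² + k, and p² < p² + k ≤ p² + p < (p + 1)².
So the length lies strictly between consecutive squares and is not a perfect square; uv²xy²z ∉ L.

This contradicts the CFL pumping lemma, which requires uv^i xy^i z ∈ L for all i ≥ 0.
Hence L = {a^(n²) : n ≥ 0} is not context-free. ∎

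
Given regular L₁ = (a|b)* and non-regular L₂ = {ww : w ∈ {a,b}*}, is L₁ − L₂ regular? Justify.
No — L₁ − L₂ is not regular.

L₁ − L₂ is the complement of {ww} within {a,b}*. If it were regular, its complement {ww} would be regular as well (regular languages are closed under complement) — contradiction. So L₁ − L₂ is not regular.

Note that the bare facts "L₁ regular, L₂ non-regular" do not settle the question by themselves: the closure of regular languages under ∪, ∩, complement and difference applies only when BOTH operands are regular. With a non-regular operand the result can come out regular or non-regular depending on the specific languages, so one has to work out L₁ − L₂ for this particular pair, as above.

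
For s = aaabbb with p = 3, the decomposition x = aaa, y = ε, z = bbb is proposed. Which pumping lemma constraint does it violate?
Violated: |y| > 0

The decomposition x = aaa, y = ε, z = bbb for s = aaabbb with p = 3
violates the constraint: |y| > 0

|y| = 0, but the pumping lemma requires |y| > 0 (y must be non-empty).

Pumping lemma constraints:
1. xyz = s (decomposition is valid)
2. |xy| ≤ p
3. |y| > 0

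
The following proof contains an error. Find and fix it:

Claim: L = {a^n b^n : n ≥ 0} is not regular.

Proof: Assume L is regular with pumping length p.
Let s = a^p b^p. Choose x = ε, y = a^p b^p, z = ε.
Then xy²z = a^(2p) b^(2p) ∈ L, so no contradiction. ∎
Error: The decomposition violates |xy| ≤ p. With y = a^p b^p, |xy| = |y| = 2p > p. (The proof also miscomputes xy²z, which would be a^p b^p a^p b^p rather than a^(2p) b^(2p), and it wrongly treats one harmless decomposition as settling the matter — the prover does not get to choose the decomposition.)

Correction: The pumping lemma requires |xy| ≤ p, and the argument must handle every decomposition satisfying |xy| ≤ p, |y| ≥ 1. Since s starts with p a's, any such y consists only of a's, say y = a^k with k ≥ 1. Then xy²z = a^(p+k) b^p has unequal numbers of a's and b's, so xy²z ∉ L — the required contradiction.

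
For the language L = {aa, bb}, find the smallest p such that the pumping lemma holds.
p = 3

For a finite language L, the pumping lemma holds vacuously if p > max|s| for s ∈ L.

The longest string in L = {aa, bb} has length 2.
If p = 3, then no string s ∈ L has |s| ≥ p, so the condition is vacuously true.

The minimum pumping length is p = 3.

Why no smaller p works: for any p ≤ 2, the longest string s ∈ L has |s| = 2 ≥ p, so it would
have to be pumpable; but pumping up (i = 2, 3, ...) produces ever longer strings, which cannot all lie in the
finite language L. So the pumping property fails for every p ≤ 2.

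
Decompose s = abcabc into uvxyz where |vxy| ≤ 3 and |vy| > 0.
u='ab', v='c', x='a', y='b', z='c'

For s = abcabc with pumping length p = 3:

One valid decomposition:
- u = 'ab'
- v = 'c'
- x = 'a'
- y = 'b'
- z = 'c'

Verification:
- uvxyz = 'ab' + 'c' + 'a' + 'b' + 'c' = abcabc ✓
- |vxy| = |'cab'| = 3 ≤ 3 ✓
- |vy| = |'cb'| = 2 > 0 ✓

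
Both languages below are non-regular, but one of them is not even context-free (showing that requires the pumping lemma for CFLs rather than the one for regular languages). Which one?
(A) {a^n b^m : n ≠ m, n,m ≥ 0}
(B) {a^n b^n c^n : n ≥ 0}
(B) {a^n b^n c^n : n ≥ 0}

(B) {a^n b^n c^n : n ≥ 0} requires the CFL pumping lemma.

- {a^n b^m : n ≠ m, n,m ≥ 0} is context-free (but not regular)
  • Can be shown non-regular with the regular pumping lemma
  • After pumping a's, we can make n = m

- {a^n b^n c^n : n ≥ 0} is NOT context-free
  • Requires the CFL pumping lemma to prove
  • Cannot maintain three equal counts simultaneously

The CFL pumping lemma is "stronger" in that it can prove non-membership
in the larger class of context-free languages.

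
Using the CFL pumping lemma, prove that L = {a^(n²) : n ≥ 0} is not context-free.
Assume for contradiction that L is context-free, and let p ≥ 1 be the pumping length given by the pumping lemma for CFLs.
Choose s = a^(p²). Then s ∈ L and |s| = p² ≥ p.
By the CFL pumping lemma, s = uvxyz for some u, v, x, y, z with |vxy| ≤ p, |vy| ≥ 1, and uv^i xy^i z ∈ L for every i ≥ 0.
All symbols are a's, so only lengths matter: let k = |vy|, with 1 ≤ k ≤ |vxy| ≤ p.

Take i = 2: |uv²xy²z| = p² + k, and p² < p² + k ≤ p² + p < (p + 1)².
So the length lies strictly between consecutive squares and is not a perfect square; uv²xy²z ∉ L.

This contradicts the CFL pumping lemma, which requires uv^i xy^i z ∈ L for all i ≥ 0.
Hence L = {a^(n²) : n ≥ 0} is not context-free. ∎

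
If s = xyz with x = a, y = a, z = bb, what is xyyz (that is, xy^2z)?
aaabb

Given x = 'a', y = 'a', z = 'bb' and i = 2:

xy^2z = x + y·y·...·y (2 times) + z
       = 'a' + 'a'^2 + 'bb'
       = 'a' + 'aa' + 'bb'
       = 'aaabb'

The pumped string is 'aaabb' with length 5.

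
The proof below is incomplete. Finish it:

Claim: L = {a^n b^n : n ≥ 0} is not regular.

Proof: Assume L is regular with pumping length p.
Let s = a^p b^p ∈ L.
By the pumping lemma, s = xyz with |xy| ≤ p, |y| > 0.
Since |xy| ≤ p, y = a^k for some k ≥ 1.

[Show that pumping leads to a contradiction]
Consider xy²z = a^(p+k) b^p.

Since k ≥ 1, we have p + k > p.
So xy²z has more a's than b's: (p+k) a's vs p b's.
This means xy²z ∉ L because a^n b^n requires equal counts.

This contradicts the pumping lemma which states xy²z ∈ L.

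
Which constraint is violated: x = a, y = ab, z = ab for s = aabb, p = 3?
Violated: xyz = s

The decomposition x = a, y = ab, z = ab for s = aabb with p = 3
violates the constraint: xyz = s

xyz = 'a' + 'ab' + 'ab' = 'aabab' ≠ 'aabb' = s. The decomposition doesn't reconstruct s.

Pumping lemma constraints:
1. xyz = s (decomposition is valid)
2. |xy| ≤ p
3. |y| > 0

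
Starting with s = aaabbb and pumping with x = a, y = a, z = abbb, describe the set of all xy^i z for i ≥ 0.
{xy^i z : i ≥ 0} = {a^(2+i) b^3 : i ≥ 0} = {aabbb, aaabbb, aaaabbb, ...}

With x = a, y = a, z = abbb: Starting with aaabbb and pumping the second 'a', we get strings with 2+i a's followed by 3 b's for i = 0, 1, 2, ...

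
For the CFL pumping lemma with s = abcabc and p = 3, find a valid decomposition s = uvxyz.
u='ab', v='c', x='a', y='b', z='c'

For s = abcabc with pumping length p = 3:

One valid decomposition:
- u = 'ab'
- v = 'c'
- x = 'a'
- y = 'b'
- z = 'c'

Verification:
- uvxyz = 'ab' + 'c' + 'a' + 'b' + 'c' = abcabc ✓
- |vxy| = |'cab'| = 3 ≤ 3 ✓
- |vy| = |'cb'| = 2 > 0 ✓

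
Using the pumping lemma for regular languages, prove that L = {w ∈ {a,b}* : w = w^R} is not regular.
Assume for contradiction that L is regular, and let p ≥ 1 be the pumping length given by the pumping lemma.
Choose s = a^p b a^p. Then s ∈ L (it reads the same in both directions) and |s| = 2p + 1 ≥ p.
By the pumping lemma, s = xyz for some x, y, z with |xy| ≤ p, |y| ≥ 1, and xy^i z ∈ L for every i ≥ 0.
Since |xy| ≤ p and the first p symbols of s are all a's, y = a^k for some k with 1 ≤ k ≤ p.

Take i = 0: xy⁰z = a^(p − k) b a^p.
Its reversal is a^p b a^(p − k). These differ because the block of a's before the unique b has length p − k in one and p in the other, and p − k ≠ p since k ≥ 1. So xy⁰z is not a palindrome, i.e. xy⁰z ∉ L.

This contradicts the pumping lemma, which requires xy^i z ∈ L for all i ≥ 0.
Hence L = {w ∈ {a,b}* : w = w^R} is not regular. ∎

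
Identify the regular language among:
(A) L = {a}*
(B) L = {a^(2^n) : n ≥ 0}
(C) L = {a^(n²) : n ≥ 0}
(A) {a}*

(A) L = {a}* is regular.

This can be recognized by a finite automaton (DFA/NFA).
Regular expressions like {a}* define regular languages.

The other choices are not regular:
- {a^(2^n) : n ≥ 0}: After pumping, length is no longer a power of 2
- {a^(n²) : n ≥ 0}: After pumping, length is no longer a perfect square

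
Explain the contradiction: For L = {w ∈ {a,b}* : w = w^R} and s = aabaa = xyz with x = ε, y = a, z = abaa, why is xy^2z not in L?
xy²z = aaabaa ∉ L

Pumping with i = 2 replaces y = a by y² = aa:
- Original: s = xyz = aabaa; aabaa reversed is aabaa, the same string, so it is a palindrome and is in L
- Pumped: xy²z = ε · aa · abaa = aaabaa
- aaabaa reversed is aabaaa ≠ aaabaa, so it is not a palindrome and is not in L

The pumping lemma would require xy²z ∈ L, so this decomposition yields a contradiction.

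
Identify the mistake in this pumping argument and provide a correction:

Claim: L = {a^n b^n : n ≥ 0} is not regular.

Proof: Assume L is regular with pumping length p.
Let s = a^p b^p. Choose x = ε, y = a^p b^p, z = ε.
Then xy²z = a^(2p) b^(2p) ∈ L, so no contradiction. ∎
Error: The decomposition violates |xy| ≤ p. With y = a^p b^p, |xy| = |y| = 2p > p. (The proof also miscomputes xy²z, which would be a^p b^p a^p b^p rather than a^(2p) b^(2p), and it wrongly treats one harmless decomposition as settling the matter — the prover does not get to choose the decomposition.)

Correction: The pumping lemma requires |xy| ≤ p, and the argument must handle every decomposition satisfying |xy| ≤ p, |y| ≥ 1. Since s starts with p a's, any such y consists only of a's, say y = a^k with k ≥ 1. Then xy²z = a^(p+k) b^p has unequal numbers of a's and b's, so xy²z ∉ L — the required contradiction.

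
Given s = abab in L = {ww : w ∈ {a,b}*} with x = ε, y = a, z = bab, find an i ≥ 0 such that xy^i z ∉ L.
i = 0

xy⁰z = ε · ε · bab = bab; bab has odd length 3, so it cannot be written as ww and is not in L.
(Other choices also work, e.g. i = 2, 3; only i = 1 is guaranteed to stay in L since xy¹z = s.)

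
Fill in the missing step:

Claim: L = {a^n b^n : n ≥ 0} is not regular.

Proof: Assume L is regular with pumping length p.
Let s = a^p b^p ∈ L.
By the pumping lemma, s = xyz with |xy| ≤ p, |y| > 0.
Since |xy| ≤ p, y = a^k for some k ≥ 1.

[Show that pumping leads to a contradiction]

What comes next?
Consider xy²z = a^(p+k) b^p.

Since k ≥ 1, we have p + k > p.
So xy²z has more a's than b's: (p+k) a's vs p b's.
This means xy²z ∉ L because a^n b^n requires equal counts.

This contradicts the pumping lemma which states xy²z ∈ L.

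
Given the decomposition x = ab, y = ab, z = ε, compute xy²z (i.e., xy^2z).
ababab

Given x = 'ab', y = 'ab', z = '' and i = 2:

xy^2z = x + y·y·...·y (2 times) + z
       = 'ab' + 'ab'^2 + ''
       = 'ab' + 'abab' + ''
       = 'ababab'

The pumped string is 'ababab' with length 6.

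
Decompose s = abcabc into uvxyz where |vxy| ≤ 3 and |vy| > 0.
u='ab', v='c', x='a', y='b', z='c'

For s = abcabc with pumping length p = 3:

One valid decomposition:
- u = 'ab'
- v = 'c'
- x = 'a'
- y = 'b'
- z = 'c'

Verification:
- uvxyz = 'ab' + 'c' + 'a' + 'b' + 'c' = abcabc ✓
- |vxy| = |'cab'| = 3 ≤ 3 ✓
- |vy| = |'cb'| = 2 > 0 ✓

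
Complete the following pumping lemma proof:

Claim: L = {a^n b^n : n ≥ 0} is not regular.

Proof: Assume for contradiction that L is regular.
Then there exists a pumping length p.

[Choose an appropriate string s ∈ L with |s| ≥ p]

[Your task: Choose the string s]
s = a^p b^p

This string is in L (has equal a's and b's) and has length 2p ≥ p.
Any decomposition xyz with |xy| ≤ p means y consists only of a's,
so pumping will unbalance the counts.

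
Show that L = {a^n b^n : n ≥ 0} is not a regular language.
Assume for contradiction that L is regular, and let p ≥ 1 be the pumping length given by the pumping lemma.
Choose s = a^p b^p. Then s ∈ L and |s| = 2p ≥ p.
By the pumping lemma, s = xyz for some x, y, z with |xy| ≤ p, |y| ≥ 1, and xy^i z ∈ L for every i ≥ 0.
Since |xy| ≤ p and the first p symbols of s are all a's, we must have y = a^k for some k with 1 ≤ k ≤ p.

Take i = 0: xy⁰z = a^(p − k) b^p.
This string has p − k a's but p b's, and p − k < p because k ≥ 1. So xy⁰z ∉ L.

This contradicts the pumping lemma, which requires xy^i z ∈ L for all i ≥ 0.
Hence L = {a^n b^n : n ≥ 0} is not regular. ∎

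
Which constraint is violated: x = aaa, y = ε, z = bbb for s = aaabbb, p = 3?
Violated: |y| > 0

The decomposition x = aaa, y = ε, z = bbb for s = aaabbb with p = 3
violates the constraint: |y| > 0

|y| = 0, but the pumping lemma requires |y| > 0 (y must be non-empty).

Pumping lemma constraints:
1. xyz = s (decomposition is valid)
2. |xy| ≤ p
3. |y| > 0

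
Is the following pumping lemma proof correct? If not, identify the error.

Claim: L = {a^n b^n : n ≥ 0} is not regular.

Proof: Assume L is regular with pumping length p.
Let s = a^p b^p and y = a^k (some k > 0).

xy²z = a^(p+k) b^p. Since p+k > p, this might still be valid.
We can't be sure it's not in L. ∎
The proof is INCORRECT.

Error: The conclusion is wrong.
xy²z = a^(p+k) b^p is definitely NOT in L because the number of a's (p+k) ≠ number of b's (p).
The proof incorrectly doubts what is actually a valid contradiction.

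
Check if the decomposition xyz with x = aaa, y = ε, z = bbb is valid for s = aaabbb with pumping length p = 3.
Violated: |y| > 0

The decomposition x = aaa, y = ε, z = bbb for s = aaabbb with p = 3
violates the constraint: |y| > 0

|y| = 0, but the pumping lemma requires |y| > 0 (y must be non-empty).

Pumping lemma constraints:
1. xyz = s (decomposition is valid)
2. |xy| ≤ p
3. |y| > 0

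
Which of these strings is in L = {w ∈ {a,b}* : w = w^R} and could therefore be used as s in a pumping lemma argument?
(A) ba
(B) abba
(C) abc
(B) abba

The pumping lemma is applied to a string s that lies in L, so first check membership of each option:
- (A) ba reversed is ab ≠ ba, so it is not a palindrome and is not in L ✗
- (B) abba reversed is abba, the same string, so it is a palindrome and is in L ✓
- (C) abc reversed is cba ≠ abc, so it is not a palindrome and is not in L ✗

Only (B) abba is in L, so it is the only candidate that could play the role of s.
(In a complete proof one picks s in terms of the pumping length p so that |s| ≥ p is guaranteed; a fixed string like abba illustrates the shape of such an s.)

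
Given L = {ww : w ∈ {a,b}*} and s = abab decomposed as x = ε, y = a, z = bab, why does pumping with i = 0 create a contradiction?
xy⁰z = bab ∉ L

Pumping with i = 0 replaces y = a by y⁰ = ε:
- Original: s = xyz = abab; abab splits into halves ab · ab, which are equal, so it is in L (w = ab)
- Pumped: xy⁰z = ε · ε · bab = bab
- bab has odd length 3, so it cannot be written as ww and is not in L

The pumping lemma would require xy⁰z ∈ L, so this decomposition yields a contradiction.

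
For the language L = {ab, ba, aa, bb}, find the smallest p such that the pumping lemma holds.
p = 3

For a finite language L, the pumping lemma holds vacuously if p > max|s| for s ∈ L.

The longest string in L = {ab, ba, aa, bb} has length 2.
If p = 3, then no string s ∈ L has |s| ≥ p, so the condition is vacuously true.

The minimum pumping length is p = 3.

Why no smaller p works: for any p ≤ 2, the longest string s ∈ L has |s| = 2 ≥ p, so it would
have to be pumpable; but pumping up (i = 2, 3, ...) produces ever longer strings, which cannot all lie in the
finite language L. So the pumping property fails for every p ≤ 2.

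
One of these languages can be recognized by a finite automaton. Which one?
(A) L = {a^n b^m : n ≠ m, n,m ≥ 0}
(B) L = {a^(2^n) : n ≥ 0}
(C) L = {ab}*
(C) {ab}*

(C) L = {ab}* is regular.

This can be recognized by a finite automaton (DFA/NFA).
Regular expressions like {ab}* define regular languages.

The other choices are not regular:
- {a^(2^n) : n ≥ 0}: After pumping, length is no longer a power of 2
- {a^n b^m : n ≠ m, n,m ≥ 0}: After pumping a's, we can make n = m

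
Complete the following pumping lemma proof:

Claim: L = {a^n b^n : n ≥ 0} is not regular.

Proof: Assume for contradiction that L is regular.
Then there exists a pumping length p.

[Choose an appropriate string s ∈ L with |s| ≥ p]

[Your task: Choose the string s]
s = a^p b^p

This string is in L (has equal a's and b's) and has length 2p ≥ p.
Any decomposition xyz with |xy| ≤ p means y consists only of a's,
so pumping will unbalance the counts.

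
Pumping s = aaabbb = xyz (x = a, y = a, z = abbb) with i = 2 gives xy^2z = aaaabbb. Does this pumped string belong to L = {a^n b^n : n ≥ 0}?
No

xy²z = a · aa · abbb = aaaabbb.
aaaabbb has 4 a's and 3 b's; 4 ≠ 3, so it is not in L.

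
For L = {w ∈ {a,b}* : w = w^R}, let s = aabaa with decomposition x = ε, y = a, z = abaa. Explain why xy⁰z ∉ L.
xy⁰z = abaa ∉ L

Pumping with i = 0 replaces y = a by y⁰ = ε:
- Original: s = xyz = aabaa; aabaa reversed is aabaa, the same string, so it is a palindrome and is in L
- Pumped: xy⁰z = ε · ε · abaa = abaa
- abaa reversed is aaba ≠ abaa, so it is not a palindrome and is not in L

The pumping lemma would require xy⁰z ∈ L, so this decomposition yields a contradiction.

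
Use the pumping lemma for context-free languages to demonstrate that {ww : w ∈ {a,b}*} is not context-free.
Assume for contradiction that L is context-free, and let p ≥ 1 be the pumping length given by the pumping lemma for CFLs.
Choose s = a^p b^p a^p b^p. Then s ∈ L (take w = a^p b^p) and |s| = 4p ≥ p.
By the CFL pumping lemma, s = uvxyz for some u, v, x, y, z with |vxy| ≤ p, |vy| ≥ 1, and uv^i xy^i z ∈ L for every i ≥ 0.

Write s as four blocks A₁ B₁ A₂ B₂ with A₁ = A₂ = a^p and B₁ = B₂ = b^p. Since |vxy| ≤ p, the window vxy lies inside at most two adjacent blocks. Take i = 0 and let t = uxz, so |t| = 4p − |vy| with 1 ≤ |vy| ≤ p. If |t| is odd, t ∉ L immediately, so assume |vy| is even (hence |vy| ≥ 2) and |t|/2 = 2p − |vy|/2, which satisfies p ≤ |t|/2 ≤ 2p − 1.

Case 1 (vxy inside A₁B₁): t = a^(p−j) b^(p−l) a^p b^p with j + l = |vy|. The second half of t has length < 2p, so it is a suffix of the trailing a^p b^p and ends in b; the first half is a^(p−j) b^(p−l) a^((j+l)/2), which ends in a because (j+l)/2 ≥ 1. The halves differ, so t ∉ L.

Case 2 (vxy inside B₁A₂, straddling the middle): t = a^p b^(p−j) a^(p−l) b^p with j + l = |vy|. If t = ww, then w is a prefix of t of length ≥ p, so w begins with a^p; and w is a suffix of t of length ≥ p, so w ends with b^p. That forces |w| ≥ 2p, contradicting |w| = |t|/2 ≤ 2p − 1. So t ∉ L.

Case 3 (vxy inside A₂B₂): t = a^p b^p a^(p−j) b^(p−l) with j + l = |vy|. The first half of t is a prefix of a^p b^p, so it begins with a; the second half is b^((j+l)/2) a^(p−j) b^(p−l), which begins with b. The halves differ, so t ∉ L.

In every case uv⁰xy⁰z = uxz ∉ L.

This contradicts the CFL pumping lemma, which requires uv^i xy^i z ∈ L for all i ≥ 0.
Hence L = {ww : w ∈ {a,b}*} is not context-free. ∎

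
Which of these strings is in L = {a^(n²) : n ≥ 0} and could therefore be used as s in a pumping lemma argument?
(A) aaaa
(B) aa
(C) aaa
(A) aaaa

The pumping lemma is applied to a string s that lies in L, so first check membership of each option:
- (A) aaaa has length 4 = 2², a perfect square, so it is in L ✓
- (B) aa has length 2, strictly between 1² = 1 and 2² = 4, so it is not in L ✗
- (C) aaa has length 3, strictly between 1² = 1 and 2² = 4, so it is not in L ✗

Only (A) aaaa is in L, so it is the only candidate that could play the role of s.
(In a complete proof one picks s in terms of the pumping length p so that |s| ≥ p is guaranteed; a fixed string like aaaa illustrates the shape of such an s.)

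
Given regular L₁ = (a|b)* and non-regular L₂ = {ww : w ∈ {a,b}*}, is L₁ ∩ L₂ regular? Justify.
No — L₁ ∩ L₂ is not regular.

(a|b)* is all strings over {a,b}, so L₁ ∩ L₂ = {ww : w ∈ {a,b}*} = L₂ itself, which is not regular (pump s = a^p b a^p b).

Note that the bare facts "L₁ regular, L₂ non-regular" do not settle the question by themselves: the closure of regular languages under ∪, ∩, complement and difference applies only when BOTH operands are regular. With a non-regular operand the result can come out regular or non-regular depending on the specific languages, so one has to work out L₁ ∩ L₂ for this particular pair, as above.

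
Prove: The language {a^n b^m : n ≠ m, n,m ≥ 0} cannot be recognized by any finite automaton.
Assume for contradiction that L is regular, and let p ≥ 1 be the pumping length given by the pumping lemma.
Choose s = a^p b^(p + p!). Then s ∈ L because p ≠ p + p! (as p! ≥ 1), and |s| ≥ p.
By the pumping lemma, s = xyz for some x, y, z with |xy| ≤ p, |y| ≥ 1, and xy^i z ∈ L for every i ≥ 0.
Since |xy| ≤ p and the first p symbols of s are all a's, y = a^k for some k with 1 ≤ k ≤ p.
For every i ≥ 0, xy^i z = a^(p + (i − 1)k) b^(p + p!).

Because 1 ≤ k ≤ p, k divides p!. Let t = p!/k (a positive integer) and take i = t + 1.
Then the number of a's is p + tk = p + p!, which equals the number of b's.
So xy^(t+1) z = a^(p + p!) b^(p + p!) has equally many a's and b's and is NOT in L.

This contradicts the pumping lemma, which requires xy^i z ∈ L for all i ≥ 0.
Hence L = {a^n b^m : n ≠ m, n,m ≥ 0} is not regular. ∎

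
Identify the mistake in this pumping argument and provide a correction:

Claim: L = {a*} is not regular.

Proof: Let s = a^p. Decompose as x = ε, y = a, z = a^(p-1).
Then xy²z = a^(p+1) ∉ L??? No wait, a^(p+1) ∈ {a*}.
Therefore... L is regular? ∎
Error: The proof attempts to show a*  is not regular, but a* IS regular!

Correction: a* is a regular language (recognized by a simple DFA with one accepting state and self-loop on 'a'). The pumping lemma can only prove non-regularity, not regularity. For regular languages, pumping always works.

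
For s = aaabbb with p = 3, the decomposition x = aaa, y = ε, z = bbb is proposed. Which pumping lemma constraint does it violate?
Violated: |y| > 0

The decomposition x = aaa, y = ε, z = bbb for s = aaabbb with p = 3
violates the constraint: |y| > 0

|y| = 0, but the pumping lemma requires |y| > 0 (y must be non-empty).

Pumping lemma constraints:
1. xyz = s (decomposition is valid)
2. |xy| ≤ p
3. |y| > 0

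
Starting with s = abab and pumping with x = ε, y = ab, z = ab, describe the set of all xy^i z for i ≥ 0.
{xy^i z : i ≥ 0} = {(ab)^(i+1) : i ≥ 0} = {ab, abab, ababab, ...}

With x = ε, y = ab, z = ab: Pumping 'ab' gives strings of alternating a's and b's.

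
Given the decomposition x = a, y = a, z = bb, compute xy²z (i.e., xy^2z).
aaabb

Given x = 'a', y = 'a', z = 'bb' and i = 2:

xy^2z = x + y·y·...·y (2 times) + z
       = 'a' + 'a'^2 + 'bb'
       = 'a' + 'aa' + 'bb'
       = 'aaabb'

The pumped string is 'aaabb' with length 5.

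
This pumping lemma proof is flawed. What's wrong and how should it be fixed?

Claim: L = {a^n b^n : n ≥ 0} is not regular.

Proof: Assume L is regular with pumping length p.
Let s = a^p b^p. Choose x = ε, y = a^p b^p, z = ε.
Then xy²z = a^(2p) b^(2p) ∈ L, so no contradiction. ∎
Error: The decomposition violates |xy| ≤ p. With y = a^p b^p, |xy| = |y| = 2p > p. (The proof also miscomputes xy²z, which would be a^p b^p a^p b^p rather than a^(2p) b^(2p), and it wrongly treats one harmless decomposition as settling the matter — the prover does not get to choose the decomposition.)

Correction: The pumping lemma requires |xy| ≤ p, and the argument must handle every decomposition satisfying |xy| ≤ p, |y| ≥ 1. Since s starts with p a's, any such y consists only of a's, say y = a^k with k ≥ 1. Then xy²z = a^(p+k) b^p has unequal numbers of a's and b's, so xy²z ∉ L — the required contradiction.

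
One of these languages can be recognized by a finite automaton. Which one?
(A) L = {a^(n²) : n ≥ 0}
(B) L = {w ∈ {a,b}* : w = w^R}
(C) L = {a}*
(C) {a}*

(C) L = {a}* is regular.

This can be recognized by a finite automaton (DFA/NFA).
Regular expressions like {a}* define regular languages.

The other choices are not regular:
- {w ∈ {a,b}* : w = w^R}: After pumping, the string is no longer symmetric
- {a^(n²) : n ≥ 0}: After pumping, length is no longer a perfect square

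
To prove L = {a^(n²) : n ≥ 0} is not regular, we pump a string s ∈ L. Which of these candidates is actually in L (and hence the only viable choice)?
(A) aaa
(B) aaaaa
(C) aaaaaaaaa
(C) aaaaaaaaa

The pumping lemma is applied to a string s that lies in L, so first check membership of each option:
- (A) aaa has length 3, strictly between 1² = 1 and 2² = 4, so it is not in L ✗
- (B) aaaaa has length 5, strictly between 2² = 4 and 3² = 9, so it is not in L ✗
- (C) aaaaaaaaa has length 9 = 3², a perfect square, so it is in L ✓

Only (C) aaaaaaaaa is in L, so it is the only candidate that could play the role of s.
(In a complete proof one picks s in terms of the pumping length p so that |s| ≥ p is guaranteed; a fixed string like aaaaaaaaa illustrates the shape of such an s.)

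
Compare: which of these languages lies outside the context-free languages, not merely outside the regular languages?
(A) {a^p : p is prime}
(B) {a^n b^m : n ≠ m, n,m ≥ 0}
(A) {a^p : p is prime}

(A) {a^p : p is prime} requires the CFL pumping lemma.

- {a^n b^m : n ≠ m, n,m ≥ 0} is context-free (but not regular)
  • Can be shown non-regular with the regular pumping lemma
  • After pumping a's, we can make n = m

- {a^p : p is prime} is NOT context-free
  • Requires the CFL pumping lemma to prove
  • The CFL pumping lemma also fails because prime gaps are unbounded

The CFL pumping lemma is "stronger" in that it can prove non-membership
in the larger class of context-free languages.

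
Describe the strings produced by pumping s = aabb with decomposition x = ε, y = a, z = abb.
{xy^i z : i ≥ 0} = {a^(i+1) b^2 : i ≥ 0} = {abb, aabb, aaabb, ...}

With x = ε, y = a, z = abb: Starting with aabb and pumping the first 'a' (z = abb keeps the second 'a'), we get strings with i+1 a's followed by 2 b's for i = 0, 1, 2, ...; note bb is not produced because z always contributes one a.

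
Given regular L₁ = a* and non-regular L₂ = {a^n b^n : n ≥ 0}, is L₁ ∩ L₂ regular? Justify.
Yes — L₁ ∩ L₂ is regular.

A string of a* contains no b's, and the only string of {a^n b^n} with no b's is ε (n = 0). So L₁ ∩ L₂ = {ε}, a finite language, which is regular.

Note that the bare facts "L₁ regular, L₂ non-regular" do not settle the question by themselves: the closure of regular languages under ∪, ∩, complement and difference applies only when BOTH operands are regular. With a non-regular operand the result can come out regular or non-regular depending on the specific languages, so one has to work out L₁ ∩ L₂ for this particular pair, as above.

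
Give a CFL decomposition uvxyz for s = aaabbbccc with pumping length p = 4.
u='aa', v='a', x='bb', y='b', z='ccc'

For s = aaabbbccc with pumping length p = 4:

One valid decomposition:
- u = 'aa'
- v = 'a'
- x = 'bb'
- y = 'b'
- z = 'ccc'

Verification:
- uvxyz = 'aa' + 'a' + 'bb' + 'b' + 'ccc' = aaabbbccc ✓
- |vxy| = |'abbb'| = 4 ≤ 4 ✓
- |vy| = |'ab'| = 2 > 0 ✓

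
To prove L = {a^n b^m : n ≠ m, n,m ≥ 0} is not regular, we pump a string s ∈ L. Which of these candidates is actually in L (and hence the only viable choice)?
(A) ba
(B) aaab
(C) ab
(B) aaab

The pumping lemma is applied to a string s that lies in L, so first check membership of each option:
- (A) ba has an a after a b, so it is not of the form a^n b^m and is not in L ✗
- (B) aaab = a^3 b^1 with 3 ≠ 1, so it is in L ✓
- (C) ab = a^1 b^1 has n = m = 1, so it is not in L ✗

Only (B) aaab is in L, so it is the only candidate that could play the role of s.
(In a complete proof one picks s in terms of the pumping length p so that |s| ≥ p is guaranteed; a fixed string like aaab illustrates the shape of such an s.)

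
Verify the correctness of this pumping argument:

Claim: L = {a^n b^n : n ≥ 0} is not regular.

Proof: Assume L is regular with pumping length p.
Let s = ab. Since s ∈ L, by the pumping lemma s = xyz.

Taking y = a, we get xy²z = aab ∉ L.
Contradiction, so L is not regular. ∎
The proof is INCORRECT.

Error: The string s = ab may be shorter than p.
The pumping lemma only applies to strings with |s| ≥ p, and p is not under our control.
We must choose s in terms of p, e.g. s = a^p b^p, to ensure |s| ≥ p.
(The proof also fixes one particular y; a valid argument must handle every decomposition with |xy| ≤ p and |y| ≥ 1 — for s = a^p b^p this forces y = a^k, and then xy²z = a^(p+k) b^p ∉ L.)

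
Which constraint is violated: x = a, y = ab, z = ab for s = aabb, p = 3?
Violated: xyz = s

The decomposition x = a, y = ab, z = ab for s = aabb with p = 3
violates the constraint: xyz = s

xyz = 'a' + 'ab' + 'ab' = 'aabab' ≠ 'aabb' = s. The decomposition doesn't reconstruct s.

Pumping lemma constraints:
1. xyz = s (decomposition is valid)
2. |xy| ≤ p
3. |y| > 0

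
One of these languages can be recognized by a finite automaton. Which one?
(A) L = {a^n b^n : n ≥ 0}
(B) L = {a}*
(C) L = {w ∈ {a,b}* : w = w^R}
(B) {a}*

(B) L = {a}* is regular.

This can be recognized by a finite automaton (DFA/NFA).
Regular expressions like {a}* define regular languages.

The other choices are not regular:
- {w ∈ {a,b}* : w = w^R}: After pumping, the string is no longer symmetric
- {a^n b^n : n ≥ 0}: After pumping, the number of a's and b's become unequal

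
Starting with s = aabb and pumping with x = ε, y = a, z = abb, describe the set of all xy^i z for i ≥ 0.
{xy^i z : i ≥ 0} = {a^(i+1) b^2 : i ≥ 0} = {abb, aabb, aaabb, ...}

With x = ε, y = a, z = abb: Starting with aabb and pumping the first 'a' (z = abb keeps the second 'a'), we get strings with i+1 a's followed by 2 b's for i = 0, 1, 2, ...; note bb is not produced because z always contributes one a.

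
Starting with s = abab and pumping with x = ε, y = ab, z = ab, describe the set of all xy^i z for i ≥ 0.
{xy^i z : i ≥ 0} = {(ab)^(i+1) : i ≥ 0} = {ab, abab, ababab, ...}

With x = ε, y = ab, z = ab: Pumping 'ab' gives strings of alternating a's and b's.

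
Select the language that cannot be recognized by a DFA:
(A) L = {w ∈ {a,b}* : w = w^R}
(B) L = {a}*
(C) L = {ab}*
(A) {w ∈ {a,b}* : w = w^R}

(A) L = {w ∈ {a,b}* : w = w^R} is NOT regular.

The pumping lemma can be used to prove this:
After pumping, the string is no longer symmetric

The other languages are regular because they can be recognized by finite automata.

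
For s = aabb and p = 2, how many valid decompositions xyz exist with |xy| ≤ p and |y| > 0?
3

For s = 'aabb' with pumping length p = 2:

Constraints: |xy| ≤ 2, |y| > 0

Valid decompositions (|xy| ≤ p, |y| ≥ 1):
  • x='', y='a', z='abb'
  • x='a', y='a', z='bb'
  • x='', y='aa', z='bb'

Total count: 3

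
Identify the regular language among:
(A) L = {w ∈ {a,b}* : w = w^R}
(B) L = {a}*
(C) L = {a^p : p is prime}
(B) {a}*

(B) L = {a}* is regular.

This can be recognized by a finite automaton (DFA/NFA).
Regular expressions like {a}* define regular languages.

The other choices are not regular:
- {a^p : p is prime}: After pumping, the length becomes composite
- {w ∈ {a,b}* : w = w^R}: After pumping, the string is no longer symmetric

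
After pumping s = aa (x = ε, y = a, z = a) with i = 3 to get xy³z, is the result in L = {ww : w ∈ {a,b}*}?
Yes

xy³z = ε · aaa · a = aaaa.
aaaa splits into halves aa · aa, which are equal, so it is in L (w = aa).
(A single pumped string landing in L is not a contradiction by itself; a non-regularity proof needs some i for which xy^i z ∉ L, for every admissible decomposition.)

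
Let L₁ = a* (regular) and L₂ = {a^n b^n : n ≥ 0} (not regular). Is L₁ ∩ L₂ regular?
Yes — L₁ ∩ L₂ is regular.

A string of a* contains no b's, and the only string of {a^n b^n} with no b's is ε (n = 0). So L₁ ∩ L₂ = {ε}, a finite language, which is regular.

Note that the bare facts "L₁ regular, L₂ non-regular" do not settle the question by themselves: the closure of regular languages under ∪, ∩, complement and difference applies only when BOTH operands are regular. With a non-regular operand the result can come out regular or non-regular depending on the specific languages, so one has to work out L₁ ∩ L₂ for this particular pair, as above.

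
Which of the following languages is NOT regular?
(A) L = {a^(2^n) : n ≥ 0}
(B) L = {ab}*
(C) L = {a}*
(A) {a^(2^n) : n ≥ 0}

(A) L = {a^(2^n) : n ≥ 0} is NOT regular.

The pumping lemma can be used to prove this:
After pumping, length is no longer a power of 2

The other languages are regular because they can be recognized by finite automata.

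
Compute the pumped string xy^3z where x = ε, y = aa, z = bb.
aaaaaabb

Given x = '', y = 'aa', z = 'bb' and i = 3:

xy^3z = x + y·y·...·y (3 times) + z
       = '' + 'aa'^3 + 'bb'
       = '' + 'aaaaaa' + 'bb'
       = 'aaaaaabb'

The pumped string is 'aaaaaabb' with length 8.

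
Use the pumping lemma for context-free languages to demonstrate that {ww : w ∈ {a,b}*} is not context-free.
Assume for contradiction that L is context-free, and let p ≥ 1 be the pumping length given by the pumping lemma for CFLs.
Choose s = a^p b^p a^p b^p. Then s ∈ L (take w = a^p b^p) and |s| = 4p ≥ p.
By the CFL pumping lemma, s = uvxyz for some u, v, x, y, z with |vxy| ≤ p, |vy| ≥ 1, and uv^i xy^i z ∈ L for every i ≥ 0.

Write s as four blocks A₁ B₁ A₂ B₂ with A₁ = A₂ = a^p and B₁ = B₂ = b^p. Since |vxy| ≤ p, the window vxy lies inside at most two adjacent blocks. Take i = 0 and let t = uxz, so |t| = 4p − |vy| with 1 ≤ |vy| ≤ p. If |t| is odd, t ∉ L immediately, so assume |vy| is even (hence |vy| ≥ 2) and |t|/2 = 2p − |vy|/2, which satisfies p ≤ |t|/2 ≤ 2p − 1.

Case 1 (vxy inside A₁B₁): t = a^(p−j) b^(p−l) a^p b^p with j + l = |vy|. The second half of t has length < 2p, so it is a suffix of the trailing a^p b^p and ends in b; the first half is a^(p−j) b^(p−l) a^((j+l)/2), which ends in a because (j+l)/2 ≥ 1. The halves differ, so t ∉ L.

Case 2 (vxy inside B₁A₂, straddling the middle): t = a^p b^(p−j) a^(p−l) b^p with j + l = |vy|. If t = ww, then w is a prefix of t of length ≥ p, so w begins with a^p; and w is a suffix of t of length ≥ p, so w ends with b^p. That forces |w| ≥ 2p, contradicting |w| = |t|/2 ≤ 2p − 1. So t ∉ L.

Case 3 (vxy inside A₂B₂): t = a^p b^p a^(p−j) b^(p−l) with j + l = |vy|. The first half of t is a prefix of a^p b^p, so it begins with a; the second half is b^((j+l)/2) a^(p−j) b^(p−l), which begins with b. The halves differ, so t ∉ L.

In every case uv⁰xy⁰z = uxz ∉ L.

This contradicts the CFL pumping lemma, which requires uv^i xy^i z ∈ L for all i ≥ 0.
Hence L = {ww : w ∈ {a,b}*} is not context-free. ∎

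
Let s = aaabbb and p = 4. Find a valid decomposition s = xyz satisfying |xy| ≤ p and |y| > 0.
x = '', y = 'a', z = 'aabbb'

For s = aaabbb and p = 4, one valid decomposition is:
- x = '' (length 0)
- y = 'a' (length 1)
- z = 'aabbb' (length 5)

Verification:
- xyz = '' + 'a' + 'aabbb' = aaabbb ✓
- |xy| = 1 ≤ 4 ✓
- |y| = 1 > 0 ✓

All pumping lemma constraints are satisfied.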